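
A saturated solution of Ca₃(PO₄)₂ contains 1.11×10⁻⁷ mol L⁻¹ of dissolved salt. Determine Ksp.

Ca₃(PO₄)₂(s) ⇌ 3 Ca²⁺(aq) + 2 PO₄³⁻(aq)
If s mol/L of Ca₃(PO₄)₂ dissolves, [Ca²⁺] = 3s and [PO₄³⁻] = 2s.
Ksp = [Ca²⁺]^3[PO₄³⁻]^2 = (3s)^3 · (2s)^2 = 108s^5
Ksp = 108 × (1.11×10⁻⁷)^5 = 1.82×10⁻³³

Ksp = 1.82×10⁻³³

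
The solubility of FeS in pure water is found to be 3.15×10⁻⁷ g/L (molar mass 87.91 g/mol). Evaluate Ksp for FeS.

Convert to molarity: s = 3.15×10⁻⁷ / 87.91 = 3.5832×10⁻⁹ mol/L
FeS(s) ⇌ Fe²⁺(aq) + S²⁻(aq)
If s mol/L of FeS dissolves, [Fe²⁺] = s and [S²⁻] = s.
Ksp = [Fe²⁺][S²⁻] = s · s = s^2
Ksp = (3.5832×10⁻⁹)^2 = 1.28×10⁻¹⁷

Ksp = 1.28×10⁻¹⁷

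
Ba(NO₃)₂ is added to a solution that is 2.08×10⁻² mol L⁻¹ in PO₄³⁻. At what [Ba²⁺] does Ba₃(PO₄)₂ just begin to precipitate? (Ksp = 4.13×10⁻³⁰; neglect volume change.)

2.12×10⁻⁹ M

A salt starts to precipitate once the ion product Q reaches its Ksp.
Ba₃(PO₄)₂(s) ⇌ 3 Ba²⁺(aq) + 2 PO₄³⁻(aq)
Ksp = [Ba²⁺]^3[PO₄³⁻]^2 = [Ba²⁺]^3(2.08×10⁻²)^2
[Ba²⁺]^3 = 4.13×10⁻³⁰ / (2.08×10⁻²)^2 = 9.55×10⁻²⁷
[Ba²⁺] = 2.12×10⁻⁹ mol L⁻¹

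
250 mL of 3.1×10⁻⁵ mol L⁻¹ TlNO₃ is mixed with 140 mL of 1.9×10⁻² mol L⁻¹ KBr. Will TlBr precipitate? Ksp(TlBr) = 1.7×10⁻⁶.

No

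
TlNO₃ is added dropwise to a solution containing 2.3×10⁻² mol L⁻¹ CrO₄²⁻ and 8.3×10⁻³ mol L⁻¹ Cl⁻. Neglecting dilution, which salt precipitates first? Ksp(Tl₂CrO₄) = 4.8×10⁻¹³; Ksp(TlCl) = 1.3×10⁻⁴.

Tl₂CrO₄

The threshold for precipitation is Q = Ksp.
For Tl₂CrO₄: [Tl⁺] = (Ksp/[CrO₄²⁻])^(1/2) = 4.6×10⁻⁶ mol L⁻¹
For TlCl: [Tl⁺] = (Ksp/[Cl⁻]) = 1.6×10⁻² mol L⁻¹
Since Tl₂CrO₄ needs less Tl⁺ to reach saturation, it precipitates first.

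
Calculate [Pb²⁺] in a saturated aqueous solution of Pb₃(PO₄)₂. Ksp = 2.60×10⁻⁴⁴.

Pb₃(PO₄)₂(s) ⇌ 3 Pb²⁺(aq) + 2 PO₄³⁻(aq)
With molar solubility s: [Pb²⁺] = 3s, [PO₄³⁻] = 2s.
Ksp = [Pb²⁺]^3[PO₄³⁻]^2 = (3s)^3 · (2s)^2 = 108s^5 = 2.60×10⁻⁴⁴
s = 7.52×10⁻¹⁰ M
[Pb²⁺] = 3s = 2.26×10⁻⁹ M

2.26×10⁻⁹ M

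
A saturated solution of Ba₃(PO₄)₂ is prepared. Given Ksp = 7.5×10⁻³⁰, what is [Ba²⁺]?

1.8×10⁻⁶ M

Ba₃(PO₄)₂(s) ⇌ 3 Ba²⁺(aq) + 2 PO₄³⁻(aq)
If s mol/L of Ba₃(PO₄)₂ dissolves, [Ba²⁺] = 3s and [PO₄³⁻] = 2s.
Ksp = [Ba²⁺]^3[PO₄³⁻]^2 = (3s)^3 · (2s)^2 = 108s^5 = 7.5×10⁻³⁰
s = 5.9×10⁻⁷ mol L⁻¹
[Ba²⁺] = 3s = 1.8×10⁻⁶ mol L⁻¹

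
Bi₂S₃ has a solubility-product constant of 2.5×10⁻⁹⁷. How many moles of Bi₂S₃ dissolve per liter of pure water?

1.9×10⁻²⁰ M

Bi₂S₃(s) ⇌ 2 Bi³⁺(aq) + 3 S²⁻(aq)
Let s be the molar solubility. Then [Bi³⁺] = 2s and [S²⁻] = 3s.
Ksp = [Bi³⁺]^2[S²⁻]^3 = (2s)^2 · (3s)^3 = 108s^5
108s^5 = 2.5×10⁻⁹⁷  ⇒  s^5 = 2.3×10⁻⁹⁹
s = (2.3×10⁻⁹⁹)^(1/5) = 1.9×10⁻²⁰ mol L⁻¹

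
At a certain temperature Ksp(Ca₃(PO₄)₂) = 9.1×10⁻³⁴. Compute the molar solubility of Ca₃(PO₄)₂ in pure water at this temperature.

Ca₃(PO₄)₂(s) ⇌ 3 Ca²⁺(aq) + 2 PO₄³⁻(aq)
Call the molar solubility s, so that [Ca²⁺] = 3s and [PO₄³⁻] = 2s.
Ksp = [Ca²⁺]^3[PO₄³⁻]^2 = (3s)^3 · (2s)^2 = 108s^5
108s^5 = 9.1×10⁻³⁴  ⇒  s^5 = 8.4×10⁻³⁶
Taking the 5th root, s = 9.7×10⁻⁸ M.

9.7×10⁻⁸ M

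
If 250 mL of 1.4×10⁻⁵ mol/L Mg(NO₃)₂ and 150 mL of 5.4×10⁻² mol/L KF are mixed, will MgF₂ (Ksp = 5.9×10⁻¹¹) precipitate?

Total volume after mixing = 250 + 150 = 400 mL.
[Mg²⁺] = (1.4×10⁻⁵)(250)/400 = 8.8×10⁻⁶ mol/L
[F⁻] = (5.4×10⁻²)(150)/400 = 2.0×10⁻² mol/L
Q = [Mg²⁺][F⁻]^2 = 3.6×10⁻⁹
Q = 3.6×10⁻⁹ > Ksp = 5.9×10⁻¹¹, so the solution is supersaturated and MgF₂ precipitates.

Yes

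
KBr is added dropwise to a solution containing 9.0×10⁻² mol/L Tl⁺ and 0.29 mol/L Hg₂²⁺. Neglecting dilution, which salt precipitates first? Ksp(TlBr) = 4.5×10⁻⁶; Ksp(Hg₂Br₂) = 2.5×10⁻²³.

Hg₂Br₂

The threshold for precipitation is Q = Ksp.
For TlBr: [Br⁻] = (Ksp/[Tl⁺]) = 5.0×10⁻⁵ mol/L
For Hg₂Br₂: [Br⁻] = (Ksp/[Hg₂²⁺])^(1/2) = 9.3×10⁻¹² mol/L
Hg₂Br₂ requires the lower [Br⁻], so it precipitates first.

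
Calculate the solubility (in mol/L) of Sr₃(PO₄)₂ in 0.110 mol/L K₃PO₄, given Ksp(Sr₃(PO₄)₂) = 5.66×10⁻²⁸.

1.20×10⁻⁹ M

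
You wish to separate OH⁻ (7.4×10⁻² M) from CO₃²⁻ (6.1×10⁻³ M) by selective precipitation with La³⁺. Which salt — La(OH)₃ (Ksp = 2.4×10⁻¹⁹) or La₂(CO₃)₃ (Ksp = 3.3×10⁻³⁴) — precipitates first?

La(OH)₃

Precipitation begins when Q = Ksp.
For La(OH)₃: [La³⁺] = (Ksp/[OH⁻]^3) = 5.9×10⁻¹⁶ M
For La₂(CO₃)₃: [La³⁺] = (Ksp/[CO₃²⁻]^3)^(1/2) = 3.8×10⁻¹⁴ M
Since La(OH)₃ needs less La³⁺ to reach saturation, it precipitates first.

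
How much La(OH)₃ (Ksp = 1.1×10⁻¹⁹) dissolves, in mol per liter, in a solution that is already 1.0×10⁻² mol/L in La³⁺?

7.4×10⁻⁷ M

La(OH)₃(s) ⇌ La³⁺(aq) + 3 OH⁻(aq)
With La³⁺ already at 1.0×10⁻² mol/L and s small, take [La³⁺] ≈ 1.0×10⁻² mol/L and [OH⁻] = 3s.
Ksp = [La³⁺][OH⁻]^3 = (1.0×10⁻²)(3s)^3
(3s)^3 = 1.1×10⁻¹⁹ / (1.0×10⁻²) = 1.1×10⁻¹⁷
s = 7.4×10⁻⁷ mol/L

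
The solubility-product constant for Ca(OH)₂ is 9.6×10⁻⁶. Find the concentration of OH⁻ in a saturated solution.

2.7×10⁻² M

Ca(OH)₂(s) ⇌ Ca²⁺(aq) + 2 OH⁻(aq)
For each mole of Ca(OH)₂ that dissolves per liter, [Ca²⁺] = s and [OH⁻] = 2s; let s denote this solubility.
Ksp = [Ca²⁺][OH⁻]^2 = s · (2s)^2 = 4s^3 = 9.6×10⁻⁶
s = 1.3×10⁻² mol/L
[OH⁻] = 2s = 2.7×10⁻² mol/L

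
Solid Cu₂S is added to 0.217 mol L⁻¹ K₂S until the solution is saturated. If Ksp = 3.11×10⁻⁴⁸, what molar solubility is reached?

Cu₂S(s) ⇌ 2 Cu⁺(aq) + S²⁻(aq)
The solution already contains S²⁻ at 0.217 mol L⁻¹. Let s be the molar solubility of Cu₂S.
[S²⁻] ≈ 0.217 mol L⁻¹ (common ion dominates); [Cu⁺] = 2s.
Ksp = [Cu⁺]^2[S²⁻] = (2s)^2(0.217)
(2s)^2 = 3.11×10⁻⁴⁸ / (0.217) = 1.43×10⁻⁴⁷
s = 1.89×10⁻²⁴ mol L⁻¹

1.89×10⁻²⁴ M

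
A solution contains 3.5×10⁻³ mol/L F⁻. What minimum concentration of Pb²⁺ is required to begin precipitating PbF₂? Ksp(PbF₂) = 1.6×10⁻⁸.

Each salt precipitates once Q = Ksp for that salt.
PbF₂(s) ⇌ Pb²⁺(aq) + 2 F⁻(aq)
Ksp = [Pb²⁺][F⁻]^2 = [Pb²⁺](3.5×10⁻³)^2
[Pb²⁺] = 1.6×10⁻⁸ / (3.5×10⁻³)^2 = 1.3×10⁻³
[Pb²⁺] = 1.3×10⁻³ mol/L

1.3×10⁻³ M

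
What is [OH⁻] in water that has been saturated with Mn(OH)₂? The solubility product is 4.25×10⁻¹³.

Mn(OH)₂(s) ⇌ Mn²⁺(aq) + 2 OH⁻(aq)
Call the molar solubility s, so that [Mn²⁺] = s and [OH⁻] = 2s.
Ksp = [Mn²⁺][OH⁻]^2 = s · (2s)^2 = 4s^3 = 4.25×10⁻¹³
s = 4.74×10⁻⁵ M
[OH⁻] = 2s = 9.47×10⁻⁵ M

9.47×10⁻⁵ M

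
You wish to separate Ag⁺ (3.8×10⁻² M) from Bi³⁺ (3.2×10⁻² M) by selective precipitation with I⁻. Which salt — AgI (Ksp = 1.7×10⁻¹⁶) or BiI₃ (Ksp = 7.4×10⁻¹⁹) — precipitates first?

Precipitation begins when Q = Ksp.
For AgI: [I⁻] = (Ksp/[Ag⁺]) = 4.5×10⁻¹⁵ M
For BiI₃: [I⁻] = (Ksp/[Bi³⁺])^(1/3) = 2.8×10⁻⁶ M
The smaller threshold [I⁻] is reached first, so AgI precipitates first.

AgI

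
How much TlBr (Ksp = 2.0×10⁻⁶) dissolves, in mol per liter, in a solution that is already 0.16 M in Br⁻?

TlBr(s) ⇌ Tl⁺(aq) + Br⁻(aq)
Let s be the solubility of TlBr here. The common ion gives [Br⁻] ≈ 0.16 M, and [Tl⁺] = s.
Ksp = [Tl⁺][Br⁻] = s(0.16)
s = 2.0×10⁻⁶ / (0.16) = 1.3×10⁻⁵
s = 1.3×10⁻⁵ M

1.3×10⁻⁵ M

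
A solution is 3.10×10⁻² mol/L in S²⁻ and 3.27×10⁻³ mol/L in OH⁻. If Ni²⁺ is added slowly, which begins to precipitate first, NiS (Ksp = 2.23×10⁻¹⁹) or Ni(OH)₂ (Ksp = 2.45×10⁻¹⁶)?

NiS

Precipitation begins when Q = Ksp.
For NiS: [Ni²⁺] = (Ksp/[S²⁻]) = 7.19×10⁻¹⁸ mol/L
For Ni(OH)₂: [Ni²⁺] = (Ksp/[OH⁻]^2) = 2.29×10⁻¹¹ mol/L
NiS requires the lower [Ni²⁺], so it precipitates first.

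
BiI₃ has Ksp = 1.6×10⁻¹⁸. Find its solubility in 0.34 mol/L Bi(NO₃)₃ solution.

BiI₃(s) ⇌ Bi³⁺(aq) + 3 I⁻(aq)
Bi³⁺ is already present at 0.34 mol/L. If s mol/L of BiI₃ dissolves, [I⁻] = 3s while [Bi³⁺] ≈ 0.34 mol/L.
Ksp = [Bi³⁺][I⁻]^3 = (0.34)(3s)^3
(3s)^3 = 1.6×10⁻¹⁸ / (0.34) = 4.7×10⁻¹⁸
s = 5.6×10⁻⁷ mol/L

5.6×10⁻⁷ M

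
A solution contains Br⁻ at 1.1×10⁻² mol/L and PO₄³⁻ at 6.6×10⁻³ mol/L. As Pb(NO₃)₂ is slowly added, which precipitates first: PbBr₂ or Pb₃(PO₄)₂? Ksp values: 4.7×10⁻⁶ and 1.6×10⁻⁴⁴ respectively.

A salt starts to precipitate once the ion product Q reaches its Ksp.
For PbBr₂: [Pb²⁺] = (Ksp/[Br⁻]^2) = 3.9×10⁻² mol/L
For Pb₃(PO₄)₂: [Pb²⁺] = (Ksp/[PO₄³⁻]^2)^(1/3) = 7.2×10⁻¹⁴ mol/L
Pb₃(PO₄)₂ requires the lower [Pb²⁺], so it precipitates first.

Pb₃(PO₄)₂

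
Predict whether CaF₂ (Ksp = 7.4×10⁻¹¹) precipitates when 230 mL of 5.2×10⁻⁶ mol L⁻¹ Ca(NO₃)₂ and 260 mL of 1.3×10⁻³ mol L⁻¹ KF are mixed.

No

The combined volume is 490 mL.
[Ca²⁺] = (5.2×10⁻⁶)(230)/490 = 2.4×10⁻⁶ mol L⁻¹
[F⁻] = (1.3×10⁻³)(260)/490 = 6.9×10⁻⁴ mol L⁻¹
Q = [Ca²⁺][F⁻]^2 = 1.2×10⁻¹²
Q = 1.2×10⁻¹² < Ksp = 7.4×10⁻¹¹, so the solution is unsaturated and no precipitate forms.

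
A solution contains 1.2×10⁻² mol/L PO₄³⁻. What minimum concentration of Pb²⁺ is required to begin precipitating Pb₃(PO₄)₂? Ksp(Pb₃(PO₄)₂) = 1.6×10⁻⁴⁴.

4.8×10⁻¹⁴ M

The threshold for precipitation is Q = Ksp.
Pb₃(PO₄)₂(s) ⇌ 3 Pb²⁺(aq) + 2 PO₄³⁻(aq)
Ksp = [Pb²⁺]^3[PO₄³⁻]^2 = [Pb²⁺]^3(1.2×10⁻²)^2
[Pb²⁺]^3 = 1.6×10⁻⁴⁴ / (1.2×10⁻²)^2 = 1.1×10⁻⁴⁰
[Pb²⁺] = 4.8×10⁻¹⁴ mol/L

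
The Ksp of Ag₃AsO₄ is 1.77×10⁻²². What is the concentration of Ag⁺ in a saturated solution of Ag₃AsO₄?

Ag₃AsO₄(s) ⇌ 3 Ag⁺(aq) + AsO₄³⁻(aq)
Let s be the molar solubility. Then [Ag⁺] = 3s and [AsO₄³⁻] = s.
Ksp = [Ag⁺]^3[AsO₄³⁻] = (3s)^3 · s = 27s^4 = 1.77×10⁻²²
s = 1.60×10⁻⁶ M
[Ag⁺] = 3s = 4.80×10⁻⁶ M

4.80×10⁻⁶ M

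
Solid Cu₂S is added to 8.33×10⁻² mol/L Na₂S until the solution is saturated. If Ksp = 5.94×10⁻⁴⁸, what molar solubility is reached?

Cu₂S(s) ⇌ 2 Cu⁺(aq) + S²⁻(aq)
Let s be the solubility of Cu₂S here. The common ion gives [S²⁻] ≈ 8.33×10⁻² mol/L, and [Cu⁺] = 2s.
Ksp = [Cu⁺]^2[S²⁻] = (2s)^2(8.33×10⁻²)
(2s)^2 = 5.94×10⁻⁴⁸ / (8.33×10⁻²) = 7.13×10⁻⁴⁷
s = 4.22×10⁻²⁴ mol/L

4.22×10⁻²⁴ M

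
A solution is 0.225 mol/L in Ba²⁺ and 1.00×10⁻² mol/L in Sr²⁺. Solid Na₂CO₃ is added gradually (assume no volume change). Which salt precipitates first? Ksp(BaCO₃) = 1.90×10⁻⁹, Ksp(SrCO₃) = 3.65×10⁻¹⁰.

BaCO₃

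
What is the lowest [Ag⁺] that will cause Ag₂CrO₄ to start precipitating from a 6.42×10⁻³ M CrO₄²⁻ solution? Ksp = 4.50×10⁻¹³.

8.37×10⁻⁶ M

Precipitation of each salt begins when its ion product equals Ksp.
Ag₂CrO₄(s) ⇌ 2 Ag⁺(aq) + CrO₄²⁻(aq)
Ksp = [Ag⁺]^2[CrO₄²⁻] = [Ag⁺]^2(6.42×10⁻³)
[Ag⁺]^2 = 4.50×10⁻¹³ / (6.42×10⁻³) = 7.01×10⁻¹¹
[Ag⁺] = 8.37×10⁻⁶ M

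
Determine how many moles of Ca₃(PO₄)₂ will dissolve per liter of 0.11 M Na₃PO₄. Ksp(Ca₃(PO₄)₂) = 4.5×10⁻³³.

2.4×10⁻¹¹ M

Ca₃(PO₄)₂(s) ⇌ 3 Ca²⁺(aq) + 2 PO₄³⁻(aq)
PO₄³⁻ is already present at 0.11 M. If s mol/L of Ca₃(PO₄)₂ dissolves, [Ca²⁺] = 3s while [PO₄³⁻] ≈ 0.11 M.
Ksp = [Ca²⁺]^3[PO₄³⁻]^2 = (3s)^3(0.11)^2
(3s)^3 = 4.5×10⁻³³ / (0.11)^2 = 3.7×10⁻³¹
s = 2.4×10⁻¹¹ M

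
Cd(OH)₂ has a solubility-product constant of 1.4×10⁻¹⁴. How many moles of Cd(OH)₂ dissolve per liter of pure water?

Cd(OH)₂(s) ⇌ Cd²⁺(aq) + 2 OH⁻(aq)
Call the molar solubility s, so that [Cd²⁺] = s and [OH⁻] = 2s.
Ksp = [Cd²⁺][OH⁻]^2 = s · (2s)^2 = 4s^3
4s^3 = 1.4×10⁻¹⁴  ⇒  s^3 = 3.5×10⁻¹⁵
s = 1.5×10⁻⁵ mol L⁻¹

1.5×10⁻⁵ M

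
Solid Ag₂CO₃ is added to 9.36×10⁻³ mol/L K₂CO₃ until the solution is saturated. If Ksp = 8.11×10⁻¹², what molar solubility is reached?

Ag₂CO₃(s) ⇌ 2 Ag⁺(aq) + CO₃²⁻(aq)
With CO₃²⁻ already at 9.36×10⁻³ mol/L and s small, take [CO₃²⁻] ≈ 9.36×10⁻³ mol/L and [Ag⁺] = 2s.
Ksp = [Ag⁺]^2[CO₃²⁻] = (2s)^2(9.36×10⁻³)
(2s)^2 = 8.11×10⁻¹² / (9.36×10⁻³) = 8.66×10⁻¹⁰
s = 1.47×10⁻⁵ mol/L

1.47×10⁻⁵ M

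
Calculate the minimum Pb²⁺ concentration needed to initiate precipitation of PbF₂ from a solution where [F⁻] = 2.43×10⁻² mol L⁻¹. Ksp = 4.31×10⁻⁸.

Precipitation begins when Q = Ksp.
PbF₂(s) ⇌ Pb²⁺(aq) + 2 F⁻(aq)
Ksp = [Pb²⁺][F⁻]^2 = [Pb²⁺](2.43×10⁻²)^2
[Pb²⁺] = 4.31×10⁻⁸ / (2.43×10⁻²)^2 = 7.30×10⁻⁵
[Pb²⁺] = 7.30×10⁻⁵ mol L⁻¹

7.30×10⁻⁵ M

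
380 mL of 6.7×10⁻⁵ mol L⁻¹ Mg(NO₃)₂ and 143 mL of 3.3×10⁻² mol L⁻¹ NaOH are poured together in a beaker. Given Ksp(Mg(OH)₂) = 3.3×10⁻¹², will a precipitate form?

Yes

The combined volume is 523 mL.
[Mg²⁺] = (6.7×10⁻⁵)(380)/523 = 4.9×10⁻⁵ mol L⁻¹
[OH⁻] = (3.3×10⁻²)(143)/523 = 9.0×10⁻³ mol L⁻¹
Q = [Mg²⁺][OH⁻]^2 = 4.0×10⁻⁹
Since Q (4.0×10⁻⁹) exceeds Ksp (3.3×10⁻¹²), Mg(OH)₂ will precipitate.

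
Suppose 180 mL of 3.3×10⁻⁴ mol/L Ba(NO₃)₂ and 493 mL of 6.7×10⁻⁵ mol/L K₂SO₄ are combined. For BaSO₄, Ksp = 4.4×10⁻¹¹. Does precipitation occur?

The combined volume is 673 mL.
[Ba²⁺] = (3.3×10⁻⁴)(180)/673 = 8.8×10⁻⁵ mol/L
[SO₄²⁻] = (6.7×10⁻⁵)(493)/673 = 4.9×10⁻⁵ mol/L
Q = [Ba²⁺][SO₄²⁻] = 4.3×10⁻⁹
Q = 4.3×10⁻⁹ > Ksp = 4.4×10⁻¹¹, so the solution is supersaturated and BaSO₄ precipitates.

Yes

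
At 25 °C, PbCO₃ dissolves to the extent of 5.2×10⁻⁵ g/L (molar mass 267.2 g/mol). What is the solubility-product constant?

Convert to molarity: s = 5.2×10⁻⁵ / 267.2 = 1.946×10⁻⁷ mol/L
PbCO₃(s) ⇌ Pb²⁺(aq) + CO₃²⁻(aq)
With molar solubility s: [Pb²⁺] = s, [CO₃²⁻] = s.
Ksp = [Pb²⁺][CO₃²⁻] = s · s = s^2
Ksp = (1.946×10⁻⁷)^2 = 3.8×10⁻¹⁴

Ksp = 3.8×10⁻¹⁴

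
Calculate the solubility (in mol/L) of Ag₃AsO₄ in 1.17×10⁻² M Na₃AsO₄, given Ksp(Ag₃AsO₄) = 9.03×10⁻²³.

6.59×10⁻⁸ M

Ag₃AsO₄(s) ⇌ 3 Ag⁺(aq) + AsO₄³⁻(aq)
With AsO₄³⁻ already at 1.17×10⁻² M and s small, take [AsO₄³⁻] ≈ 1.17×10⁻² M and [Ag⁺] = 3s.
Ksp = [Ag⁺]^3[AsO₄³⁻] = (3s)^3(1.17×10⁻²)
(3s)^3 = 9.03×10⁻²³ / (1.17×10⁻²) = 7.72×10⁻²¹
s = 6.59×10⁻⁸ M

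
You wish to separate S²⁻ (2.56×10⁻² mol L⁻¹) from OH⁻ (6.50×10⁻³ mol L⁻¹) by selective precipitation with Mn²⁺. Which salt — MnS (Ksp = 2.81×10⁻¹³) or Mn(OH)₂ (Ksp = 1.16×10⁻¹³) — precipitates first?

The threshold for precipitation is Q = Ksp.
For MnS: [Mn²⁺] = (Ksp/[S²⁻]) = 1.10×10⁻¹¹ mol L⁻¹
For Mn(OH)₂: [Mn²⁺] = (Ksp/[OH⁻]^2) = 2.75×10⁻⁹ mol L⁻¹
MnS requires the lower [Mn²⁺], so it precipitates first.

MnS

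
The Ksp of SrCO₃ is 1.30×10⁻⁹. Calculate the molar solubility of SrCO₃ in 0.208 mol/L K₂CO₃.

SrCO₃(s) ⇌ Sr²⁺(aq) + CO₃²⁻(aq)
With CO₃²⁻ already at 0.208 mol/L and s small, take [CO₃²⁻] ≈ 0.208 mol/L and [Sr²⁺] = s.
Ksp = [Sr²⁺][CO₃²⁻] = s(0.208)
s = 1.30×10⁻⁹ / (0.208) = 6.25×10⁻⁹
s = 6.25×10⁻⁹ mol/L

6.25×10⁻⁹ M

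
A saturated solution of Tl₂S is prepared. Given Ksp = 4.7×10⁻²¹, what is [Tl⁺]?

Tl₂S(s) ⇌ 2 Tl⁺(aq) + S²⁻(aq)
Call the molar solubility s, so that [Tl⁺] = 2s and [S²⁻] = s.
Ksp = [Tl⁺]^2[S²⁻] = (2s)^2 · s = 4s^3 = 4.7×10⁻²¹
s = 1.1×10⁻⁷ mol/L
[Tl⁺] = 2s = 2.1×10⁻⁷ mol/L

2.1×10⁻⁷ M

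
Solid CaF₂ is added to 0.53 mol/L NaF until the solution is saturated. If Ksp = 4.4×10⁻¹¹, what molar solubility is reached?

1.6×10⁻¹⁰ M

CaF₂(s) ⇌ Ca²⁺(aq) + 2 F⁻(aq)
The solution already contains F⁻ at 0.53 mol/L. Let s be the molar solubility of CaF₂.
[F⁻] ≈ 0.53 mol/L (common ion dominates); [Ca²⁺] = s.
Ksp = [Ca²⁺][F⁻]^2 = s(0.53)^2
s = 4.4×10⁻¹¹ / (0.53)^2 = 1.6×10⁻¹⁰
s = 1.6×10⁻¹⁰ mol/L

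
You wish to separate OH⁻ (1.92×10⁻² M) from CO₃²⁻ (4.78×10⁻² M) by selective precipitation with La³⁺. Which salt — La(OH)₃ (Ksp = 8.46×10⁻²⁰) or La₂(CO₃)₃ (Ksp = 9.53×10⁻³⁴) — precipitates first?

The threshold for precipitation is Q = Ksp.
For La(OH)₃: [La³⁺] = (Ksp/[OH⁻]^3) = 1.20×10⁻¹⁴ M
For La₂(CO₃)₃: [La³⁺] = (Ksp/[CO₃²⁻]^3)^(1/2) = 2.95×10⁻¹⁵ M
The smaller threshold [La³⁺] is reached first, so La₂(CO₃)₃ precipitates first.

La₂(CO₃)₃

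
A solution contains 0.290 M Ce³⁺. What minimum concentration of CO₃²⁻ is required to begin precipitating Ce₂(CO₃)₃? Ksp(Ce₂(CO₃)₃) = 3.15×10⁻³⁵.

7.21×10⁻¹² M

Each salt precipitates once Q = Ksp for that salt.
Ce₂(CO₃)₃(s) ⇌ 2 Ce³⁺(aq) + 3 CO₃²⁻(aq)
Ksp = [Ce³⁺]^2[CO₃²⁻]^3 = [CO₃²⁻]^3(0.290)^2
[CO₃²⁻]^3 = 3.15×10⁻³⁵ / (0.290)^2 = 3.75×10⁻³⁴
[CO₃²⁻] = 7.21×10⁻¹² M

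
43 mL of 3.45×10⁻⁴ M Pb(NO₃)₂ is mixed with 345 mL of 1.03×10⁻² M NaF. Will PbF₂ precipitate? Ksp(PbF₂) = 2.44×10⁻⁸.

No

Total volume after mixing = 43 + 345 = 388 mL.
[Pb²⁺] = (3.45×10⁻⁴)(43)/388 = 3.82×10⁻⁵ M
[F⁻] = (1.03×10⁻²)(345)/388 = 9.16×10⁻³ M
Q = [Pb²⁺][F⁻]^2 = 3.21×10⁻⁹
Q < Ksp (3.21×10⁻⁹ vs 2.44×10⁻⁸); the solution remains unsaturated and no precipitate forms.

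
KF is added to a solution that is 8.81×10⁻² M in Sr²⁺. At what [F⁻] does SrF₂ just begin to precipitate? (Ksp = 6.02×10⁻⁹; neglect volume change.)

2.61×10⁻⁴ M

The threshold for precipitation is Q = Ksp.
SrF₂(s) ⇌ Sr²⁺(aq) + 2 F⁻(aq)
Ksp = [Sr²⁺][F⁻]^2 = [F⁻]^2(8.81×10⁻²)
[F⁻]^2 = 6.02×10⁻⁹ / (8.81×10⁻²) = 6.83×10⁻⁸
[F⁻] = 2.61×10⁻⁴ M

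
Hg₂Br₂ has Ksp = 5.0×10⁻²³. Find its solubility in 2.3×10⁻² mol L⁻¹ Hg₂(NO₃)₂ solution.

Hg₂Br₂(s) ⇌ Hg₂²⁺(aq) + 2 Br⁻(aq)
The solution already contains Hg₂²⁺ at 2.3×10⁻² mol L⁻¹. Let s be the molar solubility of Hg₂Br₂.
[Hg₂²⁺] ≈ 2.3×10⁻² mol L⁻¹ (common ion dominates); [Br⁻] = 2s.
Ksp = [Hg₂²⁺][Br⁻]^2 = (2.3×10⁻²)(2s)^2
(2s)^2 = 5.0×10⁻²³ / (2.3×10⁻²) = 2.2×10⁻²¹
s = 2.3×10⁻¹¹ mol L⁻¹

2.3×10⁻¹¹ M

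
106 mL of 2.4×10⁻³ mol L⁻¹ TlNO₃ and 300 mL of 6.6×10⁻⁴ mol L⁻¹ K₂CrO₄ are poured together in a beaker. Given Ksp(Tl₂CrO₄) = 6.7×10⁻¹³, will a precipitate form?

Total volume after mixing = 106 + 300 = 406 mL.
[Tl⁺] = (2.4×10⁻³)(106)/406 = 6.3×10⁻⁴ mol L⁻¹
[CrO₄²⁻] = (6.6×10⁻⁴)(300)/406 = 4.9×10⁻⁴ mol L⁻¹
Q = [Tl⁺]^2[CrO₄²⁻] = 1.9×10⁻¹⁰
Since Q (1.9×10⁻¹⁰) exceeds Ksp (6.7×10⁻¹³), Tl₂CrO₄ will precipitate.

Yes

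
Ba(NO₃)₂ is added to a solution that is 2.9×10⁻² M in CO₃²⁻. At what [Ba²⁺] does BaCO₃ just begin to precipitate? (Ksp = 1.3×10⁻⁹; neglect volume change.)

4.5×10⁻⁸ M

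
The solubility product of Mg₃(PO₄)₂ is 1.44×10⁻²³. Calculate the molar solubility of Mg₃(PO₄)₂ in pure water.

1.06×10⁻⁵ M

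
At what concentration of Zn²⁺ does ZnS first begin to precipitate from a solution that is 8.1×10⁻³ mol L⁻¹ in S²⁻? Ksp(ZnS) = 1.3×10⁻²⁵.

Precipitation begins when Q = Ksp.
ZnS(s) ⇌ Zn²⁺(aq) + S²⁻(aq)
Ksp = [Zn²⁺][S²⁻] = [Zn²⁺](8.1×10⁻³)
[Zn²⁺] = 1.3×10⁻²⁵ / (8.1×10⁻³) = 1.6×10⁻²³
[Zn²⁺] = 1.6×10⁻²³ mol L⁻¹

1.6×10⁻²³ M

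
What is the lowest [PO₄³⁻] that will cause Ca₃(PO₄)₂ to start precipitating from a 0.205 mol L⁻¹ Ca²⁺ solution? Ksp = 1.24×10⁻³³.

The threshold for precipitation is Q = Ksp.
Ca₃(PO₄)₂(s) ⇌ 3 Ca²⁺(aq) + 2 PO₄³⁻(aq)
Ksp = [Ca²⁺]^3[PO₄³⁻]^2 = [PO₄³⁻]^2(0.205)^3
[PO₄³⁻]^2 = 1.24×10⁻³³ / (0.205)^3 = 1.44×10⁻³¹
[PO₄³⁻] = 3.79×10⁻¹⁶ mol L⁻¹

3.79×10⁻¹⁶ M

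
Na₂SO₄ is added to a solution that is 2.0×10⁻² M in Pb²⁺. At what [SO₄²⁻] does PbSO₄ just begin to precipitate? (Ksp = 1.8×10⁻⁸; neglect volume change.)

9.0×10⁻⁷ M

The threshold for precipitation is Q = Ksp.
PbSO₄(s) ⇌ Pb²⁺(aq) + SO₄²⁻(aq)
Ksp = [Pb²⁺][SO₄²⁻] = [SO₄²⁻](2.0×10⁻²)
[SO₄²⁻] = 1.8×10⁻⁸ / (2.0×10⁻²) = 9.0×10⁻⁷
[SO₄²⁻] = 9.0×10⁻⁷ M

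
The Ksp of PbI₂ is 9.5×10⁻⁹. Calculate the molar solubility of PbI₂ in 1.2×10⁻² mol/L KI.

6.6×10⁻⁵ M

PbI₂(s) ⇌ Pb²⁺(aq) + 2 I⁻(aq)
With I⁻ already at 1.2×10⁻² mol/L and s small, take [I⁻] ≈ 1.2×10⁻² mol/L and [Pb²⁺] = s.
Ksp = [Pb²⁺][I⁻]^2 = s(1.2×10⁻²)^2
s = 9.5×10⁻⁹ / (1.2×10⁻²)^2 = 6.6×10⁻⁵
s = 6.6×10⁻⁵ mol/L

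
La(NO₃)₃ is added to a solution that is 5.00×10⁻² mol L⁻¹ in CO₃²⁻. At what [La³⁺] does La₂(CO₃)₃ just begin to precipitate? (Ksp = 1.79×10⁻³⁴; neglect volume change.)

The threshold for precipitation is Q = Ksp.
La₂(CO₃)₃(s) ⇌ 2 La³⁺(aq) + 3 CO₃²⁻(aq)
Ksp = [La³⁺]^2[CO₃²⁻]^3 = [La³⁺]^2(5.00×10⁻²)^3
[La³⁺]^2 = 1.79×10⁻³⁴ / (5.00×10⁻²)^3 = 1.43×10⁻³⁰
[La³⁺] = 1.20×10⁻¹⁵ mol L⁻¹

1.20×10⁻¹⁵ M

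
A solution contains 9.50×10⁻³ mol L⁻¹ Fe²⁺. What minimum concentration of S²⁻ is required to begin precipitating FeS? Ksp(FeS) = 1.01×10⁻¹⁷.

1.06×10⁻¹⁵ M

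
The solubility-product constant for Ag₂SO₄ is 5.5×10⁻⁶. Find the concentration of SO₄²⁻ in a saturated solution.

Ag₂SO₄(s) ⇌ 2 Ag⁺(aq) + SO₄²⁻(aq)
If s mol/L of Ag₂SO₄ dissolves, [Ag⁺] = 2s and [SO₄²⁻] = s.
Ksp = [Ag⁺]^2[SO₄²⁻] = (2s)^2 · s = 4s^3 = 5.5×10⁻⁶
s = 1.1×10⁻² M
[SO₄²⁻] = s = 1.1×10⁻² M

1.1×10⁻² M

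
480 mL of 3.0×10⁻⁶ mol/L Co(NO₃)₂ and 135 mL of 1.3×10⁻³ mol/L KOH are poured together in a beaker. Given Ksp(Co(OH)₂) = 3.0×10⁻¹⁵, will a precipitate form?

Yes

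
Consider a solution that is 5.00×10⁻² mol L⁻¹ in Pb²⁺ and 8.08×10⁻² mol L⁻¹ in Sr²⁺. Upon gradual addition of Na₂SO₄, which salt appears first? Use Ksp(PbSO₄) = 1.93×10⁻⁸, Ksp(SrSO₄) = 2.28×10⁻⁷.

Each salt precipitates once Q = Ksp for that salt.
For PbSO₄: [SO₄²⁻] = (Ksp/[Pb²⁺]) = 3.86×10⁻⁷ mol L⁻¹
For SrSO₄: [SO₄²⁻] = (Ksp/[Sr²⁺]) = 2.82×10⁻⁶ mol L⁻¹
Since PbSO₄ needs less SO₄²⁻ to reach saturation, it precipitates first.

PbSO₄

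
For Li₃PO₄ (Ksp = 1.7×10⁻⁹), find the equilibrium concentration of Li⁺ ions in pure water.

8.5×10⁻³ M

Li₃PO₄(s) ⇌ 3 Li⁺(aq) + PO₄³⁻(aq)
Let s be the molar solubility. Then [Li⁺] = 3s and [PO₄³⁻] = s.
Ksp = [Li⁺]^3[PO₄³⁻] = (3s)^3 · s = 27s^4 = 1.7×10⁻⁹
s = 2.8×10⁻³ mol L⁻¹
[Li⁺] = 3s = 8.5×10⁻³ mol L⁻¹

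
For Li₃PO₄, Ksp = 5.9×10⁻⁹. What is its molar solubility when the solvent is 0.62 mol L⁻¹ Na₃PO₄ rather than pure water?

Li₃PO₄(s) ⇌ 3 Li⁺(aq) + PO₄³⁻(aq)
Let s be the solubility of Li₃PO₄ here. The common ion gives [PO₄³⁻] ≈ 0.62 mol L⁻¹, and [Li⁺] = 3s.
Ksp = [Li⁺]^3[PO₄³⁻] = (3s)^3(0.62)
(3s)^3 = 5.9×10⁻⁹ / (0.62) = 9.5×10⁻⁹
s = 7.1×10⁻⁴ mol L⁻¹

7.1×10⁻⁴ M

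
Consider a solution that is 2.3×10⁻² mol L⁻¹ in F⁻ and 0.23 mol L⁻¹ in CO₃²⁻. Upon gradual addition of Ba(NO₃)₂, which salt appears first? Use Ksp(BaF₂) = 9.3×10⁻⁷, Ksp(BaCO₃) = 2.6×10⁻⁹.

BaCO₃

Precipitation of each salt begins when its ion product equals Ksp.
For BaF₂: [Ba²⁺] = (Ksp/[F⁻]^2) = 1.8×10⁻³ mol L⁻¹
For BaCO₃: [Ba²⁺] = (Ksp/[CO₃²⁻]) = 1.1×10⁻⁸ mol L⁻¹
BaCO₃ requires the lower [Ba²⁺], so it precipitates first.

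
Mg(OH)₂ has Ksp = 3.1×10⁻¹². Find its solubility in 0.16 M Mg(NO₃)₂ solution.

2.2×10⁻⁶ M

Mg(OH)₂(s) ⇌ Mg²⁺(aq) + 2 OH⁻(aq)
The solution already contains Mg²⁺ at 0.16 M. Let s be the molar solubility of Mg(OH)₂.
[Mg²⁺] ≈ 0.16 M (common ion dominates); [OH⁻] = 2s.
Ksp = [Mg²⁺][OH⁻]^2 = (0.16)(2s)^2
(2s)^2 = 3.1×10⁻¹² / (0.16) = 1.9×10⁻¹¹
s = 2.2×10⁻⁶ M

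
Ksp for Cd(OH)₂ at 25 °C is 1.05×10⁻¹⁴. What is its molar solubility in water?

Cd(OH)₂(s) ⇌ Cd²⁺(aq) + 2 OH⁻(aq)
With molar solubility s: [Cd²⁺] = s, [OH⁻] = 2s.
Ksp = [Cd²⁺][OH⁻]^2 = s · (2s)^2 = 4s^3
4s^3 = 1.05×10⁻¹⁴  ⇒  s^3 = 2.63×10⁻¹⁵
s = 1.38×10⁻⁵ M

1.38×10⁻⁵ M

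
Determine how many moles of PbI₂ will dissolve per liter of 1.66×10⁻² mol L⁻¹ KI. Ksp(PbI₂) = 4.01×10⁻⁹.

1.46×10⁻⁵ M

PbI₂(s) ⇌ Pb²⁺(aq) + 2 I⁻(aq)
I⁻ is already present at 1.66×10⁻² mol L⁻¹. If s mol/L of PbI₂ dissolves, [Pb²⁺] = s while [I⁻] ≈ 1.66×10⁻² mol L⁻¹.
Ksp = [Pb²⁺][I⁻]^2 = s(1.66×10⁻²)^2
s = 4.01×10⁻⁹ / (1.66×10⁻²)^2 = 1.46×10⁻⁵
s = 1.46×10⁻⁵ mol L⁻¹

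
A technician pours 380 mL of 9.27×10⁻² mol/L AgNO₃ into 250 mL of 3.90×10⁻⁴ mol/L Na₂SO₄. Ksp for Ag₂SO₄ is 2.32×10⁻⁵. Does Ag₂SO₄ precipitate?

No

Total volume after mixing = 380 + 250 = 630 mL.
[Ag⁺] = (9.27×10⁻²)(380)/630 = 5.59×10⁻² mol/L
[SO₄²⁻] = (3.90×10⁻⁴)(250)/630 = 1.55×10⁻⁴ mol/L
Q = [Ag⁺]^2[SO₄²⁻] = 4.84×10⁻⁷
Q < Ksp (4.84×10⁻⁷ vs 2.32×10⁻⁵); the solution remains unsaturated and no precipitate forms.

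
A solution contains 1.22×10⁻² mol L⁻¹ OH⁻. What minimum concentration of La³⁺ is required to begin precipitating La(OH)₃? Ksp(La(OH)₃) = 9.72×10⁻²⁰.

Precipitation of each salt begins when its ion product equals Ksp.
La(OH)₃(s) ⇌ La³⁺(aq) + 3 OH⁻(aq)
Ksp = [La³⁺][OH⁻]^3 = [La³⁺](1.22×10⁻²)^3
[La³⁺] = 9.72×10⁻²⁰ / (1.22×10⁻²)^3 = 5.35×10⁻¹⁴
[La³⁺] = 5.35×10⁻¹⁴ mol L⁻¹

5.35×10⁻¹⁴ M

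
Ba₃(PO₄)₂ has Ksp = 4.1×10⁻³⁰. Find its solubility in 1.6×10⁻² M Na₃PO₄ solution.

8.4×10⁻¹⁰ M

Ba₃(PO₄)₂(s) ⇌ 3 Ba²⁺(aq) + 2 PO₄³⁻(aq)
PO₄³⁻ is already present at 1.6×10⁻² M. If s mol/L of Ba₃(PO₄)₂ dissolves, [Ba²⁺] = 3s while [PO₄³⁻] ≈ 1.6×10⁻² M.
Ksp = [Ba²⁺]^3[PO₄³⁻]^2 = (3s)^3(1.6×10⁻²)^2
(3s)^3 = 4.1×10⁻³⁰ / (1.6×10⁻²)^2 = 1.6×10⁻²⁶
s = 8.4×10⁻¹⁰ M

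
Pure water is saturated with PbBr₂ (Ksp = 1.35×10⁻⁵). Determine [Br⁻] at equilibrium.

3.00×10⁻² M

PbBr₂(s) ⇌ Pb²⁺(aq) + 2 Br⁻(aq)
Call the molar solubility s, so that [Pb²⁺] = s and [Br⁻] = 2s.
Ksp = [Pb²⁺][Br⁻]^2 = s · (2s)^2 = 4s^3 = 1.35×10⁻⁵
s = 1.50×10⁻² mol/L
[Br⁻] = 2s = 3.00×10⁻² mol/L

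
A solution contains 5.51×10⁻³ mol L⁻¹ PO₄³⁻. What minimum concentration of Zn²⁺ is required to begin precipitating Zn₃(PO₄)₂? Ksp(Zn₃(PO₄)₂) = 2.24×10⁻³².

9.04×10⁻¹⁰ M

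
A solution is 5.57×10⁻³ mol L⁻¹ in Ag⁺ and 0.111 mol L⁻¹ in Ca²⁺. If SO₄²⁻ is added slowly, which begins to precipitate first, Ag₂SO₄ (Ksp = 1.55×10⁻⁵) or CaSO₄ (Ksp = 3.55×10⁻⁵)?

A salt starts to precipitate once the ion product Q reaches its Ksp.
For Ag₂SO₄: [SO₄²⁻] = (Ksp/[Ag⁺]^2) = 0.500 mol L⁻¹
For CaSO₄: [SO₄²⁻] = (Ksp/[Ca²⁺]) = 3.20×10⁻⁴ mol L⁻¹
CaSO₄ requires the lower [SO₄²⁻], so it precipitates first.

CaSO₄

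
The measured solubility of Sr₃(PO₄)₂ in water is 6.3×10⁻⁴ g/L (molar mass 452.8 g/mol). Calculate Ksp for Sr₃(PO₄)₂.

Ksp = 5.6×10⁻²⁸

Convert to molarity: s = 6.3×10⁻⁴ / 452.8 = 1.391×10⁻⁶ mol/L
Sr₃(PO₄)₂(s) ⇌ 3 Sr²⁺(aq) + 2 PO₄³⁻(aq)
If s mol/L of Sr₃(PO₄)₂ dissolves, [Sr²⁺] = 3s and [PO₄³⁻] = 2s.
Ksp = [Sr²⁺]^3[PO₄³⁻]^2 = (3s)^3 · (2s)^2 = 108s^5
Ksp = 108 × (1.391×10⁻⁶)^5 = 5.6×10⁻²⁸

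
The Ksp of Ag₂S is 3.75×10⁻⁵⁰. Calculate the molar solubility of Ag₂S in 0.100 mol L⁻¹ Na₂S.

3.06×10⁻²⁵ M

Ag₂S(s) ⇌ 2 Ag⁺(aq) + S²⁻(aq)
Let s be the solubility of Ag₂S here. The common ion gives [S²⁻] ≈ 0.100 mol L⁻¹, and [Ag⁺] = 2s.
Ksp = [Ag⁺]^2[S²⁻] = (2s)^2(0.100)
(2s)^2 = 3.75×10⁻⁵⁰ / (0.100) = 3.75×10⁻⁴⁹
s = 3.06×10⁻²⁵ mol L⁻¹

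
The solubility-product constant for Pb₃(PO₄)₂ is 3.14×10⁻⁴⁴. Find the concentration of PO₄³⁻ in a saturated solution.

1.56×10⁻⁹ M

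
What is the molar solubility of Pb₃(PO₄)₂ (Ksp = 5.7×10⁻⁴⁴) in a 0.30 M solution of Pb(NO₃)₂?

7.3×10⁻²² M

Pb₃(PO₄)₂(s) ⇌ 3 Pb²⁺(aq) + 2 PO₄³⁻(aq)
Let s be the solubility of Pb₃(PO₄)₂ here. The common ion gives [Pb²⁺] ≈ 0.30 M, and [PO₄³⁻] = 2s.
Ksp = [Pb²⁺]^3[PO₄³⁻]^2 = (0.30)^3(2s)^2
(2s)^2 = 5.7×10⁻⁴⁴ / (0.30)^3 = 2.1×10⁻⁴²
s = 7.3×10⁻²² M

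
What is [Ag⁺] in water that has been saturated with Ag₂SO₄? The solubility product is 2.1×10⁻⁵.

3.5×10⁻² M

Ag₂SO₄(s) ⇌ 2 Ag⁺(aq) + SO₄²⁻(aq)
Call the molar solubility s, so that [Ag⁺] = 2s and [SO₄²⁻] = s.
Ksp = [Ag⁺]^2[SO₄²⁻] = (2s)^2 · s = 4s^3 = 2.1×10⁻⁵
s = 1.7×10⁻² mol L⁻¹
[Ag⁺] = 2s = 3.5×10⁻² mol L⁻¹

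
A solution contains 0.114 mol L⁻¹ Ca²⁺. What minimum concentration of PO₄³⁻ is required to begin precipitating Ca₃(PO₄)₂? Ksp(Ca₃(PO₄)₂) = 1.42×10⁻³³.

9.79×10⁻¹⁶ M

Each salt precipitates once Q = Ksp for that salt.
Ca₃(PO₄)₂(s) ⇌ 3 Ca²⁺(aq) + 2 PO₄³⁻(aq)
Ksp = [Ca²⁺]^3[PO₄³⁻]^2 = [PO₄³⁻]^2(0.114)^3
[PO₄³⁻]^2 = 1.42×10⁻³³ / (0.114)^3 = 9.58×10⁻³¹
[PO₄³⁻] = 9.79×10⁻¹⁶ mol L⁻¹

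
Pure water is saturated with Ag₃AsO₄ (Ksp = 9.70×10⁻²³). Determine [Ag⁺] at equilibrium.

Ag₃AsO₄(s) ⇌ 3 Ag⁺(aq) + AsO₄³⁻(aq)
Let s be the molar solubility. Then [Ag⁺] = 3s and [AsO₄³⁻] = s.
Ksp = [Ag⁺]^3[AsO₄³⁻] = (3s)^3 · s = 27s^4 = 9.70×10⁻²³
s = 1.38×10⁻⁶ mol/L
[Ag⁺] = 3s = 4.13×10⁻⁶ mol/L

4.13×10⁻⁶ M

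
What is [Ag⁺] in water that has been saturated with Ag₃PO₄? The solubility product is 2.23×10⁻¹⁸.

5.09×10⁻⁵ M

Ag₃PO₄(s) ⇌ 3 Ag⁺(aq) + PO₄³⁻(aq)
Let s be the molar solubility. Then [Ag⁺] = 3s and [PO₄³⁻] = s.
Ksp = [Ag⁺]^3[PO₄³⁻] = (3s)^3 · s = 27s^4 = 2.23×10⁻¹⁸
s = 1.70×10⁻⁵ M
[Ag⁺] = 3s = 5.09×10⁻⁵ M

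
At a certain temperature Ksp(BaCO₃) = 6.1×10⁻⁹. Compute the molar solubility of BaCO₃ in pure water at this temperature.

7.8×10⁻⁵ M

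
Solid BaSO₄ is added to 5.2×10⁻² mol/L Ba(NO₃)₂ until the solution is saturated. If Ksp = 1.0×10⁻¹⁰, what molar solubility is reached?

1.9×10⁻⁹ M

BaSO₄(s) ⇌ Ba²⁺(aq) + SO₄²⁻(aq)
With Ba²⁺ already at 5.2×10⁻² mol/L and s small, take [Ba²⁺] ≈ 5.2×10⁻² mol/L and [SO₄²⁻] = s.
Ksp = [Ba²⁺][SO₄²⁻] = (5.2×10⁻²)s
s = 1.0×10⁻¹⁰ / (5.2×10⁻²) = 1.9×10⁻⁹
s = 1.9×10⁻⁹ mol/L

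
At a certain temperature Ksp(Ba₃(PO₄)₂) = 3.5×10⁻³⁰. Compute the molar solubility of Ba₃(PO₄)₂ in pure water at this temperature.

Ba₃(PO₄)₂(s) ⇌ 3 Ba²⁺(aq) + 2 PO₄³⁻(aq)
Let s be the molar solubility. Then [Ba²⁺] = 3s and [PO₄³⁻] = 2s.
Ksp = [Ba²⁺]^3[PO₄³⁻]^2 = (3s)^3 · (2s)^2 = 108s^5
108s^5 = 3.5×10⁻³⁰  ⇒  s^5 = 3.2×10⁻³²
Taking the 5th root, s = 5.0×10⁻⁷ M.

5.0×10⁻⁷ M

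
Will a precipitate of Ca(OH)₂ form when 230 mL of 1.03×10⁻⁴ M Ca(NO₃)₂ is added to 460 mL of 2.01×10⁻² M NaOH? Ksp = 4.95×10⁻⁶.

No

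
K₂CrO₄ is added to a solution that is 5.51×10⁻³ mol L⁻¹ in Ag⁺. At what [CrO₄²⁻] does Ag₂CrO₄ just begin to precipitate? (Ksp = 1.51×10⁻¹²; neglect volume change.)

A salt starts to precipitate once the ion product Q reaches its Ksp.
Ag₂CrO₄(s) ⇌ 2 Ag⁺(aq) + CrO₄²⁻(aq)
Ksp = [Ag⁺]^2[CrO₄²⁻] = [CrO₄²⁻](5.51×10⁻³)^2
[CrO₄²⁻] = 1.51×10⁻¹² / (5.51×10⁻³)^2 = 4.97×10⁻⁸
[CrO₄²⁻] = 4.97×10⁻⁸ mol L⁻¹

4.97×10⁻⁸ M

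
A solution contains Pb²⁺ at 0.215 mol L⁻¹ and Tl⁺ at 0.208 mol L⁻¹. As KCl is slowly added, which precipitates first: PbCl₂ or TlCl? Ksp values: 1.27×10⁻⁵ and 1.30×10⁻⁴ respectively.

TlCl

Precipitation begins when Q = Ksp.
For PbCl₂: [Cl⁻] = (Ksp/[Pb²⁺])^(1/2) = 7.69×10⁻³ mol L⁻¹
For TlCl: [Cl⁻] = (Ksp/[Tl⁺]) = 6.25×10⁻⁴ mol L⁻¹
The smaller threshold [Cl⁻] is reached first, so TlCl precipitates first.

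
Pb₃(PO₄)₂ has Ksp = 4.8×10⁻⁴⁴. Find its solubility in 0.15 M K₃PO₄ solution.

4.3×10⁻¹⁵ M

Pb₃(PO₄)₂(s) ⇌ 3 Pb²⁺(aq) + 2 PO₄³⁻(aq)
PO₄³⁻ is already present at 0.15 M. If s mol/L of Pb₃(PO₄)₂ dissolves, [Pb²⁺] = 3s while [PO₄³⁻] ≈ 0.15 M.
Ksp = [Pb²⁺]^3[PO₄³⁻]^2 = (3s)^3(0.15)^2
(3s)^3 = 4.8×10⁻⁴⁴ / (0.15)^2 = 2.1×10⁻⁴²
s = 4.3×10⁻¹⁵ M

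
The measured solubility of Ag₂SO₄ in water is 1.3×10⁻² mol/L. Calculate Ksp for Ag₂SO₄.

Ag₂SO₄(s) ⇌ 2 Ag⁺(aq) + SO₄²⁻(aq)
For each mole of Ag₂SO₄ that dissolves per liter, [Ag⁺] = 2s and [SO₄²⁻] = s; let s denote this solubility.
Ksp = [Ag⁺]^2[SO₄²⁻] = (2s)^2 · s = 4s^3
Ksp = 4 × (1.3×10⁻²)^3 = 8.8×10⁻⁶

Ksp = 8.8×10⁻⁶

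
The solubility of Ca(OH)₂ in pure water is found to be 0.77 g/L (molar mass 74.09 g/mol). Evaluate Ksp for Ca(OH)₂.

s = (0.77 g L⁻¹)/(74.09 g mol⁻¹) = 1.039×10⁻² M
Ca(OH)₂(s) ⇌ Ca²⁺(aq) + 2 OH⁻(aq)
For each mole of Ca(OH)₂ that dissolves per liter, [Ca²⁺] = s and [OH⁻] = 2s; let s denote this solubility.
Ksp = [Ca²⁺][OH⁻]^2 = s · (2s)^2 = 4s^3
Ksp = 4 × (1.039×10⁻²)^3 = 4.5×10⁻⁶

Ksp = 4.5×10⁻⁶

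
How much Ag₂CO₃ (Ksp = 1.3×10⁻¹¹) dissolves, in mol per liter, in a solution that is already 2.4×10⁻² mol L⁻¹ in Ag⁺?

2.3×10⁻⁸ M

Ag₂CO₃(s) ⇌ 2 Ag⁺(aq) + CO₃²⁻(aq)
Let s be the solubility of Ag₂CO₃ here. The common ion gives [Ag⁺] ≈ 2.4×10⁻² mol L⁻¹, and [CO₃²⁻] = s.
Ksp = [Ag⁺]^2[CO₃²⁻] = (2.4×10⁻²)^2s
s = 1.3×10⁻¹¹ / (2.4×10⁻²)^2 = 2.3×10⁻⁸
s = 2.3×10⁻⁸ mol L⁻¹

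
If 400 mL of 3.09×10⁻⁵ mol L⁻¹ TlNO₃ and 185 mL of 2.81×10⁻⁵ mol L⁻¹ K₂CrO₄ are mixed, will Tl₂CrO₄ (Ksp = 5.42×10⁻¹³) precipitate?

No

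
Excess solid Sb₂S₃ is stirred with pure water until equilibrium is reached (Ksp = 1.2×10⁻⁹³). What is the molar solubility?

1.0×10⁻¹⁹ M

Sb₂S₃(s) ⇌ 2 Sb³⁺(aq) + 3 S²⁻(aq)
Call the molar solubility s, so that [Sb³⁺] = 2s and [S²⁻] = 3s.
Ksp = [Sb³⁺]^2[S²⁻]^3 = (2s)^2 · (3s)^3 = 108s^5
108s^5 = 1.2×10⁻⁹³  ⇒  s^5 = 1.1×10⁻⁹⁵
s = (1.1×10⁻⁹⁵)^(1/5) = 1.0×10⁻¹⁹ M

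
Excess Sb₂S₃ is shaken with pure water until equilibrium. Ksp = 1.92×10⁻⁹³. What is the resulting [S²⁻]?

Sb₂S₃(s) ⇌ 2 Sb³⁺(aq) + 3 S²⁻(aq)
Let s be the molar solubility. Then [Sb³⁺] = 2s and [S²⁻] = 3s.
Ksp = [Sb³⁺]^2[S²⁻]^3 = (2s)^2 · (3s)^3 = 108s^5 = 1.92×10⁻⁹³
s = 1.12×10⁻¹⁹ mol/L
[S²⁻] = 3s = 3.37×10⁻¹⁹ mol/L

3.37×10⁻¹⁹ M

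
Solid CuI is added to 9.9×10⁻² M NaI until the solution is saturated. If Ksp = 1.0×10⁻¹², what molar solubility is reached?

CuI(s) ⇌ Cu⁺(aq) + I⁻(aq)
Let s be the solubility of CuI here. The common ion gives [I⁻] ≈ 9.9×10⁻² M, and [Cu⁺] = s.
Ksp = [Cu⁺][I⁻] = s(9.9×10⁻²)
s = 1.0×10⁻¹² / (9.9×10⁻²) = 1.0×10⁻¹¹
s = 1.0×10⁻¹¹ M

1.0×10⁻¹¹ M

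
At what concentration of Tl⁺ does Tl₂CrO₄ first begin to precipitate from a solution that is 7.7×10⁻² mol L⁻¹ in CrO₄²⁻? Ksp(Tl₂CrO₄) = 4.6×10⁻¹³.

Precipitation begins when Q = Ksp.
Tl₂CrO₄(s) ⇌ 2 Tl⁺(aq) + CrO₄²⁻(aq)
Ksp = [Tl⁺]^2[CrO₄²⁻] = [Tl⁺]^2(7.7×10⁻²)
[Tl⁺]^2 = 4.6×10⁻¹³ / (7.7×10⁻²) = 6.0×10⁻¹²
[Tl⁺] = 2.4×10⁻⁶ mol L⁻¹

2.4×10⁻⁶ M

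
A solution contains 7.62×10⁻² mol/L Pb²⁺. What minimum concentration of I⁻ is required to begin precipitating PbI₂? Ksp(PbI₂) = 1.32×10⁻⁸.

Precipitation of each salt begins when its ion product equals Ksp.
PbI₂(s) ⇌ Pb²⁺(aq) + 2 I⁻(aq)
Ksp = [Pb²⁺][I⁻]^2 = [I⁻]^2(7.62×10⁻²)
[I⁻]^2 = 1.32×10⁻⁸ / (7.62×10⁻²) = 1.73×10⁻⁷
[I⁻] = 4.16×10⁻⁴ mol/L

4.16×10⁻⁴ M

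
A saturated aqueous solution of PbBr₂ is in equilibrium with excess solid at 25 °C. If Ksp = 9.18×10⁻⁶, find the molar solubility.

1.32×10⁻² M

PbBr₂(s) ⇌ Pb²⁺(aq) + 2 Br⁻(aq)
Call the molar solubility s, so that [Pb²⁺] = s and [Br⁻] = 2s.
Ksp = [Pb²⁺][Br⁻]^2 = s · (2s)^2 = 4s^3
4s^3 = 9.18×10⁻⁶  ⇒  s^3 = 2.30×10⁻⁶
s = 1.32×10⁻² mol/L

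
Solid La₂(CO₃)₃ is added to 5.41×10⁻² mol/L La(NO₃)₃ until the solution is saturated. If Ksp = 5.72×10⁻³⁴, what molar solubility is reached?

1.93×10⁻¹¹ M

La₂(CO₃)₃(s) ⇌ 2 La³⁺(aq) + 3 CO₃²⁻(aq)
The solution already contains La³⁺ at 5.41×10⁻² mol/L. Let s be the molar solubility of La₂(CO₃)₃.
[La³⁺] ≈ 5.41×10⁻² mol/L (common ion dominates); [CO₃²⁻] = 3s.
Ksp = [La³⁺]^2[CO₃²⁻]^3 = (5.41×10⁻²)^2(3s)^3
(3s)^3 = 5.72×10⁻³⁴ / (5.41×10⁻²)^2 = 1.95×10⁻³¹
s = 1.93×10⁻¹¹ mol/L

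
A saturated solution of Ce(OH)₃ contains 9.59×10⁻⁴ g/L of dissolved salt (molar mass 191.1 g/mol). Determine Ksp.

Ksp = 1.71×10⁻²⁰

Convert to molarity: s = 9.59×10⁻⁴ / 191.1 = 5.0183×10⁻⁶ mol/L
Ce(OH)₃(s) ⇌ Ce³⁺(aq) + 3 OH⁻(aq)
With molar solubility s: [Ce³⁺] = s, [OH⁻] = 3s.
Ksp = [Ce³⁺][OH⁻]^3 = s · (3s)^3 = 27s^4
Ksp = 27 × (5.0183×10⁻⁶)^4 = 1.71×10⁻²⁰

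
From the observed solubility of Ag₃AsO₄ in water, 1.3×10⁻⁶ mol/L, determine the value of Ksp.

Ag₃AsO₄(s) ⇌ 3 Ag⁺(aq) + AsO₄³⁻(aq)
Call the molar solubility s, so that [Ag⁺] = 3s and [AsO₄³⁻] = s.
Ksp = [Ag⁺]^3[AsO₄³⁻] = (3s)^3 · s = 27s^4
Ksp = 27 × (1.3×10⁻⁶)^4 = 7.7×10⁻²³

Ksp = 7.7×10⁻²³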